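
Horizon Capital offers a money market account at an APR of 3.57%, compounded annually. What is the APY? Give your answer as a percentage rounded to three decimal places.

3.570%

Annual compounding means the effective rate equals the nominal rate: 3.570%.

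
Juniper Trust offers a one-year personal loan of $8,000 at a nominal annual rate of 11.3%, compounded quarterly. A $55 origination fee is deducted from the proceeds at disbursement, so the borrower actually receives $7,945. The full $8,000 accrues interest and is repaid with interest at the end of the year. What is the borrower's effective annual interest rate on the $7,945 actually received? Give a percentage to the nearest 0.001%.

Amount owed after one year: 8,000 × (1 + 0.113/4)^4 = 8,000 × 1.117879 = $8,943.03.
Effective rate on net proceeds: 8,943.03 / 7,945 − 1 = 0.125618 = 12.562%.

12.562%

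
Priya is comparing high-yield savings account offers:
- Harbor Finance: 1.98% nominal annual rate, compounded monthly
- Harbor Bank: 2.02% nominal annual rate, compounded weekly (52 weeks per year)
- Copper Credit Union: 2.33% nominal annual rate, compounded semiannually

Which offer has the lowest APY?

Harbor Finance

Harbor Finance: (1 + 0.0198/12)^12 − 1 = 1.998%
Harbor Bank: (1 + 0.0202/52)^52 − 1 = 2.040%
Copper Credit Union: (1 + 0.0233/2)^2 − 1 = 2.344%
The lowest effective annual rate is Harbor Finance at 1.998%.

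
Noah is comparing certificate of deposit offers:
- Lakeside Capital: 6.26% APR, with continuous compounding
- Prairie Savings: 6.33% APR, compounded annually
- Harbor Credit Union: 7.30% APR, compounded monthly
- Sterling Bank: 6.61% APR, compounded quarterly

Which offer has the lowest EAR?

Prairie Savings

Lakeside Capital: e^0.0626 − 1 = 6.460%
Prairie Savings: compounded annually, EAR = 6.330%
Harbor Credit Union: (1 + 0.0730/12)^12 − 1 = 7.549%
Sterling Bank: (1 + 0.0661/4)^4 − 1 = 6.776%
The lowest effective annual rate is Prairie Savings at 6.330%.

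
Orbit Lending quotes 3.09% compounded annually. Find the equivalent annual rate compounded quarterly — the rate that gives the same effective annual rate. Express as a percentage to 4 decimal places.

3.0548%

Compounded annually, EAR = nominal = 0.030900.
Solve (1 + r/4)^4 = 1.030900: r/4 = 1.030900^(1/4) − 1 = 0.007637, so r = 0.030548 = 3.0548%.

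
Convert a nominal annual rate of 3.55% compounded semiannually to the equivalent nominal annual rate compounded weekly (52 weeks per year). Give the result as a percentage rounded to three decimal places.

EAR = (1 + 0.0355/2)^2 − 1 = 0.035815.
Solve (1 + r/52)^52 = 1.035815: r/52 = 1.035815^(1/52) − 1 = 0.000677, so r = 0.035201 = 3.520%.

3.520%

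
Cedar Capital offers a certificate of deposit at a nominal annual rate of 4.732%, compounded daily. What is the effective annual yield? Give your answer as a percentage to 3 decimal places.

EAR = (1 + 0.04732/365)^365 − 1.
= 1.048454 − 1 = 4.845%.

4.845%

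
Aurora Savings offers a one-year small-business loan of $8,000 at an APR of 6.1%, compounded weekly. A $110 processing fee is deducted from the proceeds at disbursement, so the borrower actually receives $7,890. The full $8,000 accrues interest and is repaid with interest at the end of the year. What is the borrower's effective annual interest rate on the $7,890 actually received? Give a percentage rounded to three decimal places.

Amount owed after one year: 8,000 × (1 + 0.061/52)^52 = 8,000 × 1.062861 = $8,502.89.
Effective rate on net proceeds: 8,502.89 / 7,890 − 1 = 0.077679 = 7.768%.

7.768%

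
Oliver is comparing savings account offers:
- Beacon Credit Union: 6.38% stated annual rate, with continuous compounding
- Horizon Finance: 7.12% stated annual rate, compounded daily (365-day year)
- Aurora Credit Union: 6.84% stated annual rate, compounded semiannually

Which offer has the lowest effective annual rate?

Beacon Credit Union: e^0.0638 − 1 = 6.588%
Horizon Finance: (1 + 0.0712/365)^365 − 1 = 7.379%
Aurora Credit Union: (1 + 0.0684/2)^2 − 1 = 6.957%
The lowest effective annual rate is Beacon Credit Union at 6.588%.

Beacon Credit Union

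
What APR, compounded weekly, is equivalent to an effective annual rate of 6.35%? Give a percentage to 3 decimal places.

6.160%

(1 + r/52)^52 − 1 = 0.0635, so 1 + r/52 = 1.0635^(1/52).
r/52 = 0.001185, so r = 0.061602 = 6.160%.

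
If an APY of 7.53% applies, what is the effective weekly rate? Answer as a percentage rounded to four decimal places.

The per-week rate i satisfies (1 + i)^52 = 1 + 0.0753.
i = 1.0753^(1/52) − 1 = 0.0013971 = 0.1397%.

0.1397%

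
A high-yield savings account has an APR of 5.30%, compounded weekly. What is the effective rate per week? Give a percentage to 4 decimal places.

0.1019%

With a nominal annual rate compounded weekly, the periodic rate is the nominal rate divided by 52.
i = 0.0530 / 52 = 0.0010192 = 0.1019%.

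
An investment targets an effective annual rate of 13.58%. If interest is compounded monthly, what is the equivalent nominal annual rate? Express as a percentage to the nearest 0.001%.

(1 + r/12)^12 − 1 = 0.1358, so 1 + r/12 = 1.1358^(1/12).
r/12 = 0.010668, so r = 0.128015 = 12.802%.

12.802%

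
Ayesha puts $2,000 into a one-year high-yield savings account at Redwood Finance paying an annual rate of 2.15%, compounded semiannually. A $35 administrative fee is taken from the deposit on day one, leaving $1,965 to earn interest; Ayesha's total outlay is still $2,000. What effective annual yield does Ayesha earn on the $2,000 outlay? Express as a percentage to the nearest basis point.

0.37%

Value after one year: 1,965 × (1 + 0.0215/2)^2 = 1,965 × 1.021616 = $2,007.47.
Effective yield on the $2,000 outlay: 2,007.47 / 2,000 − 1 = 0.003737 = 0.37%.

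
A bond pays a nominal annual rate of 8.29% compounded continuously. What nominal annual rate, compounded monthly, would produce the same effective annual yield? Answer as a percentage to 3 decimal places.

8.319%

EAR under continuous compounding: e^0.0829 − 1 = 0.086433.
Solve (1 + r/12)^12 = 1.086433: r/12 = 1.086433^(1/12) − 1 = 0.006932, so r = 0.083187 = 8.319%.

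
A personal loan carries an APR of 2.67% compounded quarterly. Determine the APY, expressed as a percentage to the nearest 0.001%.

EAR = (1 + 0.0267/4)^4 − 1.
= (1 + 0.006675)^4 − 1 = 1.026969 − 1 = 2.697%.

2.697%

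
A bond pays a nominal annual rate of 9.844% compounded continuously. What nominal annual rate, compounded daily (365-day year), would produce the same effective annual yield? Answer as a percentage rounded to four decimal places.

9.8453%

EAR under continuous compounding: e^0.09844 − 1 = 0.103448.
Solve (1 + r/365)^365 = 1.103448: r/365 = 1.103448^(1/365) − 1 = 0.000270, so r = 0.098453 = 9.8453%.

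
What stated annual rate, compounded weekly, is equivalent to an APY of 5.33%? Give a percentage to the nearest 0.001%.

5.195%

(1 + r/52)^52 − 1 = 0.0533, so 1 + r/52 = 1.0533^(1/52).
r/52 = 0.000999, so r = 0.051954 = 5.195%.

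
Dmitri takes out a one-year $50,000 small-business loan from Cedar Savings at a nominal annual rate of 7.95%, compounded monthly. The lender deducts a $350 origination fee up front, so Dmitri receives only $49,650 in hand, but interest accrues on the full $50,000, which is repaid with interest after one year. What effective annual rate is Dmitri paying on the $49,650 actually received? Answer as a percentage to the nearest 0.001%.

9.009%

Amount owed after one year: 50,000 × (1 + 0.0795/12)^12 = 50,000 × 1.082462 = $54,123.09.
Effective rate on net proceeds: 54,123.09 / 49,650 − 1 = 0.090092 = 9.009%.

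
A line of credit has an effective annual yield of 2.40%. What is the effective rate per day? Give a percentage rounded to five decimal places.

The per-day rate i satisfies (1 + i)^365 = 1 + 0.0240.
i = 1.0240^(1/365) − 1 = 0.0000650 = 0.00650%.

0.00650%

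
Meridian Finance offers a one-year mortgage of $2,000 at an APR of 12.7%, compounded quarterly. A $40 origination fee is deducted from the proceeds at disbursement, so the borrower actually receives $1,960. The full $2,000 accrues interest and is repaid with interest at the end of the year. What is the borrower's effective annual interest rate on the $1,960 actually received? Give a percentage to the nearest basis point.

Amount owed after one year: 2,000 × (1 + 0.127/4)^4 = 2,000 × 1.133177 = $2,266.35.
Effective rate on net proceeds: 2,266.35 / 1,960 − 1 = 0.156303 = 15.63%.

15.63%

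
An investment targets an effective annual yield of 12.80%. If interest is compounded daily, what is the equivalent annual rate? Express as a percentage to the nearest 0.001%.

12.047%

(1 + r/365)^365 − 1 = 0.1280, so 1 + r/365 = 1.1280^(1/365).
r/365 = 0.000330, so r = 0.120466 = 12.047%.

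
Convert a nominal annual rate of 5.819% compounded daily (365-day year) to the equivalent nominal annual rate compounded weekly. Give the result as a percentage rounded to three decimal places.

5.822%

EAR = (1 + 0.05819/365)^365 − 1 = 0.059911.
Solve (1 + r/52)^52 = 1.059911: r/52 = 1.059911^(1/52) − 1 = 0.001120, so r = 0.058218 = 5.822%.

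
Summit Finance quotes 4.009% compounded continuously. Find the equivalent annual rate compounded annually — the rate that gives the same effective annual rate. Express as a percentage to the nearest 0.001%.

EAR under continuous compounding: e^0.04009 − 1 = 0.040904.
Compounded annually, the equivalent nominal rate is the EAR itself: 4.090%.

4.090%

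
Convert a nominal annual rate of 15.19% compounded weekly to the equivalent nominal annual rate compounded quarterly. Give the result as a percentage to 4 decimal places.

15.4591%

EAR = (1 + 0.1519/52)^52 − 1 = 0.163786.
Solve (1 + r/4)^4 = 1.163786: r/4 = 1.163786^(1/4) − 1 = 0.038648, so r = 0.154591 = 15.4591%.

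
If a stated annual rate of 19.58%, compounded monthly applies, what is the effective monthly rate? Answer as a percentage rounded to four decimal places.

1.6317%

With a nominal annual rate compounded monthly, the periodic rate is the nominal rate divided by 12.
i = 0.1958 / 12 = 0.0163167 = 1.6317%.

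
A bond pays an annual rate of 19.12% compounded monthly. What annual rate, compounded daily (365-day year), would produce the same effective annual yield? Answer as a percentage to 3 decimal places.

18.974%

EAR = (1 + 0.1912/12)^12 − 1 = 0.208878.
Solve (1 + r/365)^365 = 1.208878: r/365 = 1.208878^(1/365) − 1 = 0.000520, so r = 0.189742 = 18.974%.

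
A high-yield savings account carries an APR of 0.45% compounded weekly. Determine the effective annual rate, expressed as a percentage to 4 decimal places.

EAR = (1 + 0.0045/52)^52 − 1.
= (1 + 0.000087)^52 − 1 = 1.004510 − 1 = 0.4510%.

0.4510%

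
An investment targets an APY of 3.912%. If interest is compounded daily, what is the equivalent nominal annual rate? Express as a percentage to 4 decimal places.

(1 + r/365)^365 − 1 = 0.03912, so 1 + r/365 = 1.03912^(1/365).
r/365 = 0.000105, so r = 0.038376 = 3.8376%.

3.8376%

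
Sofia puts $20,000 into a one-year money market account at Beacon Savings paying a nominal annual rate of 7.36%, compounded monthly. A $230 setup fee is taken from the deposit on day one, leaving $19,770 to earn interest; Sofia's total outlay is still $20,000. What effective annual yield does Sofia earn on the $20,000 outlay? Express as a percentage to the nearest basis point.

6.38%

Value after one year: 19,770 × (1 + 0.0736/12)^12 = 19,770 × 1.076134 = $21,275.17.
Effective yield on the $20,000 outlay: 21,275.17 / 20,000 − 1 = 0.063759 = 6.38%.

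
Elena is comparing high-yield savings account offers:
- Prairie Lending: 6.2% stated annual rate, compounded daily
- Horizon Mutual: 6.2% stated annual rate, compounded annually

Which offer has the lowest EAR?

Prairie Lending: (1 + 0.062/365)^365 − 1 = 6.396%
Horizon Mutual: compounded annually, EAR = 6.200%
The lowest effective annual rate is Horizon Mutual at 6.200%.

Horizon Mutual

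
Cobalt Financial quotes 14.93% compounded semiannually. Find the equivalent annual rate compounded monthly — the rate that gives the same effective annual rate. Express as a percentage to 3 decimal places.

14.486%

EAR = (1 + 0.1493/2)^2 − 1 = 0.154873.
Solve (1 + r/12)^12 = 1.154873: r/12 = 1.154873^(1/12) − 1 = 0.012071, so r = 0.144857 = 14.486%.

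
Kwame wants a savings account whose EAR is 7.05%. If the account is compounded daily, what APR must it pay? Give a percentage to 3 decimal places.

(1 + r/365)^365 − 1 = 0.0705, so 1 + r/365 = 1.0705^(1/365).
r/365 = 0.000187, so r = 0.068132 = 6.813%.

6.813%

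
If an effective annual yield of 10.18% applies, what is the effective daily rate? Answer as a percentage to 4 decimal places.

0.0266%

The per-day rate i satisfies (1 + i)^365 = 1 + 0.1018.
i = 1.1018^(1/365) − 1 = 0.0002656 = 0.0266%.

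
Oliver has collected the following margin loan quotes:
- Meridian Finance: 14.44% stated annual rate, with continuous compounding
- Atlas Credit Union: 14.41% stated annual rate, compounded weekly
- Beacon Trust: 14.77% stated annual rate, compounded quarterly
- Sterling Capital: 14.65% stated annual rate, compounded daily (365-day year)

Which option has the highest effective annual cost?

Meridian Finance: e^0.1444 − 1 = 15.535%
Atlas Credit Union: (1 + 0.1441/52)^52 − 1 = 15.477%
Beacon Trust: (1 + 0.1477/4)^4 − 1 = 15.608%
Sterling Capital: (1 + 0.1465/365)^365 − 1 = 15.774%
The highest effective annual rate is Sterling Capital at 15.774%.

Sterling Capital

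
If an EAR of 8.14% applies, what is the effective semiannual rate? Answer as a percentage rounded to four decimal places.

The per-half-year rate i satisfies (1 + i)^2 = 1 + 0.0814.
i = 1.0814^(1/2) − 1 = 0.0399038 = 3.9904%.

3.9904%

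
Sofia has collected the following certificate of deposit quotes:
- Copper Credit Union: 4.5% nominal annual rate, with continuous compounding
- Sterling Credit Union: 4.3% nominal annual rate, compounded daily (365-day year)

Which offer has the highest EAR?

Copper Credit Union: e^0.045 − 1 = 4.603%
Sterling Credit Union: (1 + 0.043/365)^365 − 1 = 4.394%
The highest effective annual rate is Copper Credit Union at 4.603%.

Copper Credit Union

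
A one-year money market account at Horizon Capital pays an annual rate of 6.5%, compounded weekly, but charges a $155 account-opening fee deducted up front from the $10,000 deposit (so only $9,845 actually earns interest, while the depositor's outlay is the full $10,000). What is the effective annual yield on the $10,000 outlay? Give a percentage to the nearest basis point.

Value after one year: 9,845 × (1 + 0.065/52)^52 = 9,845 × 1.067116 = $10,505.75.
Effective yield on the $10,000 outlay: 10,505.75 / 10,000 − 1 = 0.050575 = 5.06%.

5.06%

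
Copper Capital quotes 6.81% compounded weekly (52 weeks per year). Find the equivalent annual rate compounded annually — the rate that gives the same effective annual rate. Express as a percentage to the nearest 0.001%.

EAR = (1 + 0.0681/52)^52 − 1 = 0.070425.
Compounded annually, the equivalent nominal rate is the EAR itself: 7.042%.

7.042%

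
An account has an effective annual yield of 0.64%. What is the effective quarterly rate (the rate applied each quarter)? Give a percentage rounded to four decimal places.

0.1596%

The per-quarter rate i satisfies (1 + i)^4 = 1 + 0.0064.
i = 1.0064^(1/4) − 1 = 0.0015962 = 0.1596%.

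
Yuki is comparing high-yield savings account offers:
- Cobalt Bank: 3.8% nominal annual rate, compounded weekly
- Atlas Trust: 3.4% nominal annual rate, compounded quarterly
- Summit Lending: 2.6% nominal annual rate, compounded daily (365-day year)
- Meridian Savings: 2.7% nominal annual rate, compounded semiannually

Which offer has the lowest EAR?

Cobalt Bank: (1 + 0.038/52)^52 − 1 = 3.872%
Atlas Trust: (1 + 0.034/4)^4 − 1 = 3.444%
Summit Lending: (1 + 0.026/365)^365 − 1 = 2.634%
Meridian Savings: (1 + 0.027/2)^2 − 1 = 2.718%
The lowest effective annual rate is Summit Lending at 2.634%.

Summit Lending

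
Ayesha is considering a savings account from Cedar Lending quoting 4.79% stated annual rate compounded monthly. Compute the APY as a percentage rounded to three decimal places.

EAR = (1 + 0.0479/12)^12 − 1.
= (1 + 0.003992)^12 − 1 = 1.048966 − 1 = 4.897%.

4.897%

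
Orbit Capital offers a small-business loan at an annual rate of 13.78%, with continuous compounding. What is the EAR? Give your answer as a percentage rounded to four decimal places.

14.7746%

With continuous compounding, EAR = e^0.1378 − 1.
e^0.1378 = 1.147746, so EAR = 0.147746 = 14.7746%.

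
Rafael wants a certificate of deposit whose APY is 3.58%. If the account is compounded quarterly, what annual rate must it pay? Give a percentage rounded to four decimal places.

3.5329%

(1 + r/4)^4 − 1 = 0.0358, so 1 + r/4 = 1.0358^(1/4).
r/4 = 0.008832, so r = 0.035329 = 3.5329%.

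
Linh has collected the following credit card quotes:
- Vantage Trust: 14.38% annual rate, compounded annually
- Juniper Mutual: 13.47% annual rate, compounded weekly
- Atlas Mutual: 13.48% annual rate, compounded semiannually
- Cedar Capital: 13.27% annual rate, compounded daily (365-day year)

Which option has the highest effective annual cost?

Juniper Mutual

Vantage Trust: compounded annually, EAR = 14.380%
Juniper Mutual: (1 + 0.1347/52)^52 − 1 = 14.399%
Atlas Mutual: (1 + 0.1348/2)^2 − 1 = 13.934%
Cedar Capital: (1 + 0.1327/365)^365 − 1 = 14.188%
The highest effective annual rate is Juniper Mutual at 14.399%.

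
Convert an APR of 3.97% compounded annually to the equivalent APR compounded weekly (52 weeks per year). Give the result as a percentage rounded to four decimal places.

3.8947%

Compounded annually, EAR = nominal = 0.039700.
Solve (1 + r/52)^52 = 1.039700: r/52 = 1.039700^(1/52) − 1 = 0.000749, so r = 0.038947 = 3.8947%.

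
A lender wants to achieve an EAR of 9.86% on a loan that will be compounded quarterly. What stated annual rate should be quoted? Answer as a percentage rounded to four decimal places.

9.5151%

(1 + r/4)^4 − 1 = 0.0986, so 1 + r/4 = 1.0986^(1/4).
r/4 = 0.023788, so r = 0.095151 = 9.5151%.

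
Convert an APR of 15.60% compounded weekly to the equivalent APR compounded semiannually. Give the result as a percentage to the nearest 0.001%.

EAR = (1 + 0.1560/52)^52 − 1 = 0.168553.
Solve (1 + r/2)^2 = 1.168553: r/2 = 1.168553^(1/2) − 1 = 0.080996, so r = 0.161993 = 16.199%.

16.199%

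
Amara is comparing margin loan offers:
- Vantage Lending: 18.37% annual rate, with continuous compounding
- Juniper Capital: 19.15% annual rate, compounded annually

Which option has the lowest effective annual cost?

Vantage Lending: e^0.1837 − 1 = 20.166%
Juniper Capital: compounded annually, EAR = 19.150%
The lowest effective annual rate is Juniper Capital at 19.150%.

Juniper Capital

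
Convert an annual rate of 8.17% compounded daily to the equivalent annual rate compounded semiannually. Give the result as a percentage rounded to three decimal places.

8.338%

EAR = (1 + 0.0817/365)^365 − 1 = 0.085120.
Solve (1 + r/2)^2 = 1.085120: r/2 = 1.085120^(1/2) − 1 = 0.041691, so r = 0.083382 = 8.338%.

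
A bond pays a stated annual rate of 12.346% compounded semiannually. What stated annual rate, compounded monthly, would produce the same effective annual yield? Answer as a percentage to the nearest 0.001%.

EAR = (1 + 0.12346/2)^2 − 1 = 0.127271.
Solve (1 + r/12)^12 = 1.127271: r/12 = 1.127271^(1/12) − 1 = 0.010033, so r = 0.120399 = 12.040%.

12.040%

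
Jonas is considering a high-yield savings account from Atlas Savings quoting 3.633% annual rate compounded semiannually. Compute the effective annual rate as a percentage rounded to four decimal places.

EAR = (1 + 0.03633/2)^2 − 1.
= 1.036660 − 1 = 3.6660%.

3.6660%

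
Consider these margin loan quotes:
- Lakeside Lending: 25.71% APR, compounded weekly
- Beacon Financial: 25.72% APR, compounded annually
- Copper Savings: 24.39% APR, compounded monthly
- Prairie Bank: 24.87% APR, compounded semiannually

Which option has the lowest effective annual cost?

Lakeside Lending: (1 + 0.2571/52)^52 − 1 = 29.236%
Beacon Financial: compounded annually, EAR = 25.720%
Copper Savings: (1 + 0.2439/12)^12 − 1 = 27.310%
Prairie Bank: (1 + 0.2487/2)^2 − 1 = 26.416%
The lowest effective annual rate is Beacon Financial at 25.720%.

Beacon Financial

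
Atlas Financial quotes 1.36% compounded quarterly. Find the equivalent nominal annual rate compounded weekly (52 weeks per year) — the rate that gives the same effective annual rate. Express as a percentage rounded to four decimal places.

EAR = (1 + 0.0136/4)^4 − 1 = 0.013670.
Solve (1 + r/52)^52 = 1.013670: r/52 = 1.013670^(1/52) − 1 = 0.000261, so r = 0.013579 = 1.3579%.

1.3579%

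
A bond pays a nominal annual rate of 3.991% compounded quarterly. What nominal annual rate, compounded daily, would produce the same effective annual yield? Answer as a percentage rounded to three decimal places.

3.971%

EAR = (1 + 0.03991/4)^4 − 1 = 0.040511.
Solve (1 + r/365)^365 = 1.040511: r/365 = 1.040511^(1/365) − 1 = 0.000109, so r = 0.039714 = 3.971%.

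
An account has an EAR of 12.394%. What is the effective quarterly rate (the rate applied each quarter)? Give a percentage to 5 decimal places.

The per-quarter rate i satisfies (1 + i)^4 = 1 + 0.12394.
i = 1.12394^(1/4) − 1 = 0.0296409 = 2.96409%.

2.96409%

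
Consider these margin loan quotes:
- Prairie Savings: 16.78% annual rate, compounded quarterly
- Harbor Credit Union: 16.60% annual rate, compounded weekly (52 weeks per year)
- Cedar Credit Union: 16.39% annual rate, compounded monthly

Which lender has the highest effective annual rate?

Prairie Savings: (1 + 0.1678/4)^4 − 1 = 17.866%
Harbor Credit Union: (1 + 0.1660/52)^52 − 1 = 18.026%
Cedar Credit Union: (1 + 0.1639/12)^12 − 1 = 17.679%
The highest effective annual rate is Harbor Credit Union at 18.026%.

Harbor Credit Union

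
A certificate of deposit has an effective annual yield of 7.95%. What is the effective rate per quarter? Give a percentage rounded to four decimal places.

1.9309%

The per-quarter rate i satisfies (1 + i)^4 = 1 + 0.0795.
i = 1.0795^(1/4) − 1 = 0.0193085 = 1.9309%.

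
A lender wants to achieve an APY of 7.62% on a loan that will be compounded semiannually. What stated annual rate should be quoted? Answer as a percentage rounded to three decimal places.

7.480%

(1 + r/2)^2 − 1 = 0.0762, so 1 + r/2 = 1.0762^(1/2).
r/2 = 0.037401, so r = 0.074801 = 7.480%.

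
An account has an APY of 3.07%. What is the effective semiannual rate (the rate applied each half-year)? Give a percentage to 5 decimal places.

1.52340%

The per-half-year rate i satisfies (1 + i)^2 = 1 + 0.0307.
i = 1.0307^(1/2) − 1 = 0.0152340 = 1.52340%.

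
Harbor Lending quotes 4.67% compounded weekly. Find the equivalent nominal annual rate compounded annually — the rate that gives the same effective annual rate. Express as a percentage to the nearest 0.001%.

4.779%

EAR = (1 + 0.0467/52)^52 − 1 = 0.047786.
Compounded annually, the equivalent nominal rate is the EAR itself: 4.779%.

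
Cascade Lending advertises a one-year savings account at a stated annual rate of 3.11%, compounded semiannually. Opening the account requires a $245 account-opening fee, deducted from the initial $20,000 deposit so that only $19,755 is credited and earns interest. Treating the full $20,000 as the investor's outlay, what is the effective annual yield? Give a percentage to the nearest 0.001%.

Value after one year: 19,755 × (1 + 0.0311/2)^2 = 19,755 × 1.031342 = $20,374.16.
Effective yield on the $20,000 outlay: 20,374.16 / 20,000 − 1 = 0.018708 = 1.871%.

1.871%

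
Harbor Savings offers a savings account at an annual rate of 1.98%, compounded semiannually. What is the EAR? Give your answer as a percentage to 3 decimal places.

1.990%

EAR = (1 + 0.0198/2)^2 − 1.
= (1 + 0.009900)^2 − 1 = 1.019898 − 1 = 1.990%.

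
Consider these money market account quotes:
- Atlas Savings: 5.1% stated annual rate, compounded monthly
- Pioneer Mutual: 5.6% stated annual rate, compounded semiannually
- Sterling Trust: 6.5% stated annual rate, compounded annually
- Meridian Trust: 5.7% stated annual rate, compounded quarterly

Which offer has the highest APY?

Sterling Trust

Atlas Savings: (1 + 0.051/12)^12 − 1 = 5.221%
Pioneer Mutual: (1 + 0.056/2)^2 − 1 = 5.678%
Sterling Trust: compounded annually, EAR = 6.500%
Meridian Trust: (1 + 0.057/4)^4 − 1 = 5.823%
The highest effective annual rate is Sterling Trust at 6.500%.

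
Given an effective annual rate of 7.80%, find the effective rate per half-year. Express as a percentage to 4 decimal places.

3.8268%

The per-half-year rate i satisfies (1 + i)^2 = 1 + 0.0780.
i = 1.0780^(1/2) − 1 = 0.0382678 = 3.8268%.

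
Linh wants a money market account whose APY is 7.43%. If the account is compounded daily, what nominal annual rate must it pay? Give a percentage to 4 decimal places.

7.1676%

(1 + r/365)^365 − 1 = 0.0743, so 1 + r/365 = 1.0743^(1/365).
r/365 = 0.000196, so r = 0.071676 = 7.1676%.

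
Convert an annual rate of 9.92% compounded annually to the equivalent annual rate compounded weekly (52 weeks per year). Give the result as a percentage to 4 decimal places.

Compounded annually, EAR = nominal = 0.099200.
Solve (1 + r/52)^52 = 1.099200: r/52 = 1.099200^(1/52) − 1 = 0.001821, so r = 0.094669 = 9.4669%.

9.4669%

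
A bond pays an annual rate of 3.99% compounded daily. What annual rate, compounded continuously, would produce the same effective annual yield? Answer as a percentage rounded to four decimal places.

EAR = (1 + 0.0399/365)^365 − 1 = 0.040704.
Equivalent continuous rate: r = ln(1 + 0.040704) = 0.039898 = 3.9898%.

3.9898%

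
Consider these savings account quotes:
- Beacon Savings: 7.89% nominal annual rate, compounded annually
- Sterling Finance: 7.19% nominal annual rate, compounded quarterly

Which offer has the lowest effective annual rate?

Sterling Finance

Beacon Savings: compounded annually, EAR = 7.890%
Sterling Finance: (1 + 0.0719/4)^4 − 1 = 7.386%
The lowest effective annual rate is Sterling Finance at 7.386%.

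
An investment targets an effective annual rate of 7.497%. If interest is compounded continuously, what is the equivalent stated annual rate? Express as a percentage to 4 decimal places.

7.2293%

Continuous: nominal r satisfies e^r − 1 = 0.07497.
r = ln(1 + 0.07497) = ln(1.07497) = 0.072293 = 7.2293%.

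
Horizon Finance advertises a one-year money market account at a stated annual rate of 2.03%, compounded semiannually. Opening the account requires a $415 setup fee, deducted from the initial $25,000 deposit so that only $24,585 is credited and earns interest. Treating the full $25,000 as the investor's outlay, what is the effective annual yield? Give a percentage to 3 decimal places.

Value after one year: 24,585 × (1 + 0.0203/2)^2 = 24,585 × 1.020403 = $25,086.61.
Effective yield on the $25,000 outlay: 25,086.61 / 25,000 − 1 = 0.003464 = 0.346%.

0.346%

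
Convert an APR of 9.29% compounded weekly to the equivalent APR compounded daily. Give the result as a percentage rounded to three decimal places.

EAR = (1 + 0.0929/52)^52 − 1 = 0.097261.
Solve (1 + r/365)^365 = 1.097261: r/365 = 1.097261^(1/365) − 1 = 0.000254, so r = 0.092829 = 9.283%.

9.283%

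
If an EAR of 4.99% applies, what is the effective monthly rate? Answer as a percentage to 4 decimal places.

0.4066%

The per-month rate i satisfies (1 + i)^12 = 1 + 0.0499.
i = 1.0499^(1/12) − 1 = 0.0040662 = 0.4066%.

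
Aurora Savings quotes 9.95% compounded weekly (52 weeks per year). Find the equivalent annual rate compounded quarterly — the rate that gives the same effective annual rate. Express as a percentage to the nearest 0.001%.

EAR = (1 + 0.0995/52)^52 − 1 = 0.104513.
Solve (1 + r/4)^4 = 1.104513: r/4 = 1.104513^(1/4) − 1 = 0.025163, so r = 0.100650 = 10.065%.

10.065%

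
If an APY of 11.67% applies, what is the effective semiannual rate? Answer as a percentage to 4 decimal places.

The per-half-year rate i satisfies (1 + i)^2 = 1 + 0.1167.
i = 1.1167^(1/2) − 1 = 0.0567403 = 5.6740%.

5.6740%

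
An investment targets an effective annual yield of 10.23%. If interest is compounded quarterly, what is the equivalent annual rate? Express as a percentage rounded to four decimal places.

9.8594%

(1 + r/4)^4 − 1 = 0.1023, so 1 + r/4 = 1.1023^(1/4).
r/4 = 0.024649, so r = 0.098594 = 9.8594%.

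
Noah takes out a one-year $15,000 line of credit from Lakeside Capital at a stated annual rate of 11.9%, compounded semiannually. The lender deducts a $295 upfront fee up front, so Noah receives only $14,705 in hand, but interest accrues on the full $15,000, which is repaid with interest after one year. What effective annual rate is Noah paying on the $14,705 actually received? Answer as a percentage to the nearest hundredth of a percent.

Amount owed after one year: 15,000 × (1 + 0.119/2)^2 = 15,000 × 1.122540 = $16,838.10.
Effective rate on net proceeds: 16,838.10 / 14,705 − 1 = 0.145060 = 14.51%.

14.51%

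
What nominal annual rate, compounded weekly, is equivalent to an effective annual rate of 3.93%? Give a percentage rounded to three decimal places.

(1 + r/52)^52 − 1 = 0.0393, so 1 + r/52 = 1.0393^(1/52).
r/52 = 0.000742, so r = 0.038562 = 3.856%.

3.856%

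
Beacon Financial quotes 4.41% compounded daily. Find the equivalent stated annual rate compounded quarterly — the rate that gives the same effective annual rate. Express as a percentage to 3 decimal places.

EAR = (1 + 0.0441/365)^365 − 1 = 0.045084.
Solve (1 + r/4)^4 = 1.045084: r/4 = 1.045084^(1/4) − 1 = 0.011085, so r = 0.044341 = 4.434%.

4.434%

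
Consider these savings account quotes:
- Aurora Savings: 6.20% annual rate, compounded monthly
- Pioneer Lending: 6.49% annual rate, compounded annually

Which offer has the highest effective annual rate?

Pioneer Lending

Aurora Savings: (1 + 0.0620/12)^12 − 1 = 6.379%
Pioneer Lending: compounded annually, EAR = 6.490%
The highest effective annual rate is Pioneer Lending at 6.490%.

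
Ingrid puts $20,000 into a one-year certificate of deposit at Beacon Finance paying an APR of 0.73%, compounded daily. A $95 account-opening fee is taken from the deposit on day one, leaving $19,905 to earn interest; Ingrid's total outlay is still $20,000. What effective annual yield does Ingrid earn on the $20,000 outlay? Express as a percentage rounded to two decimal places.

Value after one year: 19,905 × (1 + 0.0073/365)^365 = 19,905 × 1.007327 = $20,050.84.
Effective yield on the $20,000 outlay: 20,050.84 / 20,000 − 1 = 0.002542 = 0.25%.

0.25%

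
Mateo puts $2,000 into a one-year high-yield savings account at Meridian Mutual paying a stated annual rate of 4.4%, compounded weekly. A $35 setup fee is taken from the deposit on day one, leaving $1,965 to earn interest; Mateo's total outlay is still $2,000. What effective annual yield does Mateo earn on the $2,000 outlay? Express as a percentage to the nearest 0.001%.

2.668%

Value after one year: 1,965 × (1 + 0.044/52)^52 = 1,965 × 1.044963 = $2,053.35.
Effective yield on the $2,000 outlay: 2,053.35 / 2,000 − 1 = 0.026676 = 2.668%.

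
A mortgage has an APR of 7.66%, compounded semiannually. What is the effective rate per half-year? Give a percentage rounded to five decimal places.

3.83000%

With a nominal annual rate compounded semiannually, the periodic rate is the nominal rate divided by 2.
i = 0.0766 / 2 = 0.0383000 = 3.83000%.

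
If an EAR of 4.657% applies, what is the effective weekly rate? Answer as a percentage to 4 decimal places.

The per-week rate i satisfies (1 + i)^52 = 1 + 0.04657.
i = 1.04657^(1/52) − 1 = 0.0008757 = 0.0876%.

0.0876%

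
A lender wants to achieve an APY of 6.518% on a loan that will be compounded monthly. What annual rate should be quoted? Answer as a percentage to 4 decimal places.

(1 + r/12)^12 − 1 = 0.06518, so 1 + r/12 = 1.06518^(1/12).
r/12 = 0.005276, so r = 0.063310 = 6.3310%.

6.3310%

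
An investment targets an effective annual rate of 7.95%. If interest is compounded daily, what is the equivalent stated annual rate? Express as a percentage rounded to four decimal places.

(1 + r/365)^365 − 1 = 0.0795, so 1 + r/365 = 1.0795^(1/365).
r/365 = 0.000210, so r = 0.076506 = 7.6506%.

7.6506%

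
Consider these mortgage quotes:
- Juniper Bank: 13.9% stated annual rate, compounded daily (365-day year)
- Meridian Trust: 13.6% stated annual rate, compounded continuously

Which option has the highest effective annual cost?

Juniper Bank: (1 + 0.139/365)^365 − 1 = 14.909%
Meridian Trust: e^0.136 − 1 = 14.568%
The highest effective annual rate is Juniper Bank at 14.909%.

Juniper Bank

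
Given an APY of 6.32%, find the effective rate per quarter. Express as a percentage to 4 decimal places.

1.5439%

The per-quarter rate i satisfies (1 + i)^4 = 1 + 0.0632.
i = 1.0632^(1/4) − 1 = 0.0154388 = 1.5439%.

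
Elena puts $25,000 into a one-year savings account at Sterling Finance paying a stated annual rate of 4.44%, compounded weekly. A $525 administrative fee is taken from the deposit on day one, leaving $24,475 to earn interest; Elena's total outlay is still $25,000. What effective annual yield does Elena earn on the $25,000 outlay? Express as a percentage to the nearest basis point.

Value after one year: 24,475 × (1 + 0.0444/52)^52 = 24,475 × 1.045381 = $25,585.69.
Effective yield on the $25,000 outlay: 25,585.69 / 25,000 − 1 = 0.023428 = 2.34%.

2.34%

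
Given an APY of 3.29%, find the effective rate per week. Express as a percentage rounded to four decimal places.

0.0623%

The per-week rate i satisfies (1 + i)^52 = 1 + 0.0329.
i = 1.0329^(1/52) − 1 = 0.0006227 = 0.0623%.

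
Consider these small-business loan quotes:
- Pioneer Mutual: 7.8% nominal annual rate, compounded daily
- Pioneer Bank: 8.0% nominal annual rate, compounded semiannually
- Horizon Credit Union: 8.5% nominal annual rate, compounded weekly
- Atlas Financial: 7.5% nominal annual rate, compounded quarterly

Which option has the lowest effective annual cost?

Pioneer Mutual: (1 + 0.078/365)^365 − 1 = 8.111%
Pioneer Bank: (1 + 0.080/2)^2 − 1 = 8.160%
Horizon Credit Union: (1 + 0.085/52)^52 − 1 = 8.864%
Atlas Financial: (1 + 0.075/4)^4 − 1 = 7.714%
The lowest effective annual rate is Atlas Financial at 7.714%.

Atlas Financial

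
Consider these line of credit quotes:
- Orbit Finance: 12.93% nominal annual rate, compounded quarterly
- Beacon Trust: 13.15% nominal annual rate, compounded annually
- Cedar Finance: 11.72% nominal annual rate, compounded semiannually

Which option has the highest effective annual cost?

Orbit Finance

Orbit Finance: (1 + 0.1293/4)^4 − 1 = 13.571%
Beacon Trust: compounded annually, EAR = 13.150%
Cedar Finance: (1 + 0.1172/2)^2 − 1 = 12.063%
The highest effective annual rate is Orbit Finance at 13.571%.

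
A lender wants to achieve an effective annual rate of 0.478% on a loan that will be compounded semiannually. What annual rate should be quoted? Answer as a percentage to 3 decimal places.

(1 + r/2)^2 − 1 = 0.00478, so 1 + r/2 = 1.00478^(1/2).
r/2 = 0.002387, so r = 0.004774 = 0.477%.

0.477%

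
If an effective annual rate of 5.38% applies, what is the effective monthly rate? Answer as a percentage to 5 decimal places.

0.43764%

The per-month rate i satisfies (1 + i)^12 = 1 + 0.0538.
i = 1.0538^(1/12) − 1 = 0.0043764 = 0.43764%.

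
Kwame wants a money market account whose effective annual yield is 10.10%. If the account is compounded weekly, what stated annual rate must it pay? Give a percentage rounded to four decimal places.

9.6308%

(1 + r/52)^52 − 1 = 0.1010, so 1 + r/52 = 1.1010^(1/52).
r/52 = 0.001852, so r = 0.096308 = 9.6308%.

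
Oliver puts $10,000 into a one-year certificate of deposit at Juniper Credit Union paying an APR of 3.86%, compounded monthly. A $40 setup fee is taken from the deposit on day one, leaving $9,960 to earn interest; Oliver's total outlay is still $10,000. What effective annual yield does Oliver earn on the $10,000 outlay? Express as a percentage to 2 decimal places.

Value after one year: 9,960 × (1 + 0.0386/12)^12 = 9,960 × 1.039290 = $10,351.33.
Effective yield on the $10,000 outlay: 10,351.33 / 10,000 − 1 = 0.035133 = 3.51%.

3.51%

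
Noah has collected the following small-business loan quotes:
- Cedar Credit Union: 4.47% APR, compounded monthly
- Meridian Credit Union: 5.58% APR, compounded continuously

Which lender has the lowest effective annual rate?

Cedar Credit Union

Cedar Credit Union: (1 + 0.0447/12)^12 − 1 = 4.563%
Meridian Credit Union: e^0.0558 − 1 = 5.739%
The lowest effective annual rate is Cedar Credit Union at 4.563%.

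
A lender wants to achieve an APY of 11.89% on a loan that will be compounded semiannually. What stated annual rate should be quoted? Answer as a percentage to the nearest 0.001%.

(1 + r/2)^2 − 1 = 0.1189, so 1 + r/2 = 1.1189^(1/2).
r/2 = 0.057781, so r = 0.115561 = 11.556%.

11.556%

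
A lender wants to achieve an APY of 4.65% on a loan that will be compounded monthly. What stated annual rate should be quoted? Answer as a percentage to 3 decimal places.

(1 + r/12)^12 − 1 = 0.0465, so 1 + r/12 = 1.0465^(1/12).
r/12 = 0.003795, so r = 0.045537 = 4.554%.

4.554%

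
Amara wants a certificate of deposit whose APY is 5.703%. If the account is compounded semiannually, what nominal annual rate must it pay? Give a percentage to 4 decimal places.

5.6239%

(1 + r/2)^2 − 1 = 0.05703, so 1 + r/2 = 1.05703^(1/2).
r/2 = 0.028120, so r = 0.056239 = 5.6239%.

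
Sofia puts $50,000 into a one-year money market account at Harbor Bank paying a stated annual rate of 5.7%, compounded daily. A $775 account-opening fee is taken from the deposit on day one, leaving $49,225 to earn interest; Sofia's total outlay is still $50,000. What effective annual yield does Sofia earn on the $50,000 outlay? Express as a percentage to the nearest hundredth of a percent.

4.22%

Value after one year: 49,225 × (1 + 0.057/365)^365 = 49,225 × 1.058651 = $52,112.10.
Effective yield on the $50,000 outlay: 52,112.10 / 50,000 − 1 = 0.042242 = 4.22%.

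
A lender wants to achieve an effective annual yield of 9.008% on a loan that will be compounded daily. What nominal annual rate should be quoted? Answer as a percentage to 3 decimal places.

8.626%

(1 + r/365)^365 − 1 = 0.09008, so 1 + r/365 = 1.09008^(1/365).
r/365 = 0.000236, so r = 0.086261 = 8.626%.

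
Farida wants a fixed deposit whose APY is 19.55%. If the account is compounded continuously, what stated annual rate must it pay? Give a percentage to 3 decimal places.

Continuous: nominal r satisfies e^r − 1 = 0.1955.
r = ln(1 + 0.1955) = ln(1.1955) = 0.178565 = 17.856%.

17.856%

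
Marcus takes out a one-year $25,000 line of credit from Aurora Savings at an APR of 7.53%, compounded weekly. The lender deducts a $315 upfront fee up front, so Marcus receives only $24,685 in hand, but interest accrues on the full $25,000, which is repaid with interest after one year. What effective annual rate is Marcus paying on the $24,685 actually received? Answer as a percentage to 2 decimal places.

Amount owed after one year: 25,000 × (1 + 0.0753/52)^52 = 25,000 × 1.078149 = $26,953.72.
Effective rate on net proceeds: 26,953.72 / 24,685 − 1 = 0.091907 = 9.19%.

9.19%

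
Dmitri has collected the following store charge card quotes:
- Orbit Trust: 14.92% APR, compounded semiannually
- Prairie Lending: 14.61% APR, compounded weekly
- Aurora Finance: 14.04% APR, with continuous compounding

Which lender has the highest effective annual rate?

Prairie Lending

Orbit Trust: (1 + 0.1492/2)^2 − 1 = 15.477%
Prairie Lending: (1 + 0.1461/52)^52 − 1 = 15.707%
Aurora Finance: e^0.1404 − 1 = 15.073%
The highest effective annual rate is Prairie Lending at 15.707%.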